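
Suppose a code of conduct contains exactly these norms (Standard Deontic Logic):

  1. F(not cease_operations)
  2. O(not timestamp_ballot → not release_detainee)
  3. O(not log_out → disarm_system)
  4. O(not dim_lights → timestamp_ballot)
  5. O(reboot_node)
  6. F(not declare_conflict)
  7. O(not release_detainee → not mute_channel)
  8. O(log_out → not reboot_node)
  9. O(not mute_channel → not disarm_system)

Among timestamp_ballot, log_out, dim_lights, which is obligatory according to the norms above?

From premise 5 we have O(reboot_node).
Premise 8 is O(log_out → not reboot_node); contrapositively O(reboot_node → not log_out). Since O(reboot_node) holds, K gives O(not log_out).
Applying K to premise 3 (O(not log_out → disarm_system)) and O(not log_out) yields O(disarm_system).
Premise 9 is O(not mute_channel → not disarm_system); contrapositively O(disarm_system → mute_channel). Since O(disarm_system) holds, K gives O(mute_channel).
Premise 7, O(not release_detainee → not mute_channel), contraposes to O(mute_channel → release_detainee); with O(mute_channel) we get O(release_detainee).
Premise 2, O(not timestamp_ballot → not release_detainee), contraposes to O(release_detainee → timestamp_ballot); with O(release_detainee) we get O(timestamp_ballot).
So O(timestamp_ballot) holds — timestamp_ballot is obligatory. None of the other listed options is made obligatory by any chain of premises.

timestamp_ballot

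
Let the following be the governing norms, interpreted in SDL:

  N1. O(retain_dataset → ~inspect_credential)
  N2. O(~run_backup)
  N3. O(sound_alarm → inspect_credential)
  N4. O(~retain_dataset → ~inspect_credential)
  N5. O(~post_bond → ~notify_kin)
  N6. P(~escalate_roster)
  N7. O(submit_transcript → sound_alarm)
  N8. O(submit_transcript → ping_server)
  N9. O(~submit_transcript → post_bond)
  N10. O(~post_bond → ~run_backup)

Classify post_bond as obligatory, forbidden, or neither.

Premises 4 and 1 cover both cases: O(~retain_dataset → ~inspect_credential) and O(retain_dataset → ~inspect_credential). Since ~retain_dataset ∨ retain_dataset is a tautology, O(~inspect_credential) follows.
The contrapositive of premise 3 (O(sound_alarm → inspect_credential)) is O(~inspect_credential → ~sound_alarm), and O(~inspect_credential) is already established, so O(~sound_alarm).
The contrapositive of premise 7 (O(submit_transcript → sound_alarm)) is O(~sound_alarm → ~submit_transcript), and O(~sound_alarm) is already established, so O(~submit_transcript).
Applying K to premise 9 (O(~submit_transcript → post_bond)) and O(~submit_transcript) yields O(post_bond).
Premises 2, 5, 6, 8, 10 do not contribute to this derivation.
Hence post_bond is obligatory.

Obligatory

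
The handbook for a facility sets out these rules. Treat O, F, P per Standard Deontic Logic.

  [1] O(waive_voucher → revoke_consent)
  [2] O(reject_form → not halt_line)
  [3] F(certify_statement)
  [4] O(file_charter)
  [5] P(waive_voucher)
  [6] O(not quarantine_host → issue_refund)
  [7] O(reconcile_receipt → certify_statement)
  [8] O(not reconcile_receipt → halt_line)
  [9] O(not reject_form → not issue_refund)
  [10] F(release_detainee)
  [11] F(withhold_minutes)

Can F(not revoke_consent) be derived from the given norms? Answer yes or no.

No

Premise 1 is O(waive_voucher → revoke_consent), but O(waive_voucher) is not derivable from the premises (the permission P(waive_voucher) asserts only not O(not waive_voucher), not O(waive_voucher)), so it does not yield O(revoke_consent).
No other premise forces O(revoke_consent). An ideal world satisfying every premise can still have not revoke_consent true, so F(not revoke_consent) is not derivable.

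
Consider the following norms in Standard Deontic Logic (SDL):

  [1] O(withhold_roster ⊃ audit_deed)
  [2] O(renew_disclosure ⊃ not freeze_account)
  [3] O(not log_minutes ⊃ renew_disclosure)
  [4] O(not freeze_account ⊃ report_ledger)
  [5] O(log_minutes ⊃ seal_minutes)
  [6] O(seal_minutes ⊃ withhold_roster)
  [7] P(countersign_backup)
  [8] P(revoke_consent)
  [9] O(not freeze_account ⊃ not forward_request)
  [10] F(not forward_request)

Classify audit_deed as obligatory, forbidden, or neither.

Premise 10, F(not forward_request), is equivalent to O(forward_request).
Premise 9, O(not freeze_account ⊃ not forward_request), contraposes to O(forward_request ⊃ freeze_account); with O(forward_request) we get O(freeze_account).
The contrapositive of premise 2 (O(renew_disclosure ⊃ not freeze_account)) is O(freeze_account ⊃ not renew_disclosure), and O(freeze_account) is already established, so O(not renew_disclosure).
The contrapositive of premise 3 (O(not log_minutes ⊃ renew_disclosure)) is O(not renew_disclosure ⊃ log_minutes), and O(not renew_disclosure) is already established, so O(log_minutes).
Applying K to premise 5 (O(log_minutes ⊃ seal_minutes)) and O(log_minutes) yields O(seal_minutes).
Premise 6 is O(seal_minutes ⊃ withhold_roster); since O(seal_minutes), deontic closure gives O(withhold_roster).
Premise 1 is O(withhold_roster ⊃ audit_deed); since O(withhold_roster), deontic closure gives O(audit_deed).
Premises 4, 7, 8 do not contribute to this derivation.
Hence audit_deed is obligatory.

Obligatory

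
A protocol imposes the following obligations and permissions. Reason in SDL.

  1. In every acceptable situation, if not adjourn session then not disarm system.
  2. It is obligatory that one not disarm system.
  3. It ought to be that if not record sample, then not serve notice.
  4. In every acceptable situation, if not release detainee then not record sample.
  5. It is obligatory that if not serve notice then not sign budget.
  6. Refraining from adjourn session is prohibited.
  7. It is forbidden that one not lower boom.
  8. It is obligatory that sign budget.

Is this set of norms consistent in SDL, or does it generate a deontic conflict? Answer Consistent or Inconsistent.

Consistent

Premise 1 is O(¬adjourn_session → ¬disarm_system); even if O(¬disarm_system) held, inferring O(¬adjourn_session) would be affirming the consequent — invalid.
So O(¬adjourn_session) is not derivable, and the apparent clash with O(adjourn_session) does not arise.
A world satisfying every obligation exists (e.g. adjourn_session=true, disarm_system=false, lower_boom=true, record_sample=true, release_detainee=true, serve_notice=true, sign_budget=true); no atom is both obligatory and forbidden, so the set is consistent.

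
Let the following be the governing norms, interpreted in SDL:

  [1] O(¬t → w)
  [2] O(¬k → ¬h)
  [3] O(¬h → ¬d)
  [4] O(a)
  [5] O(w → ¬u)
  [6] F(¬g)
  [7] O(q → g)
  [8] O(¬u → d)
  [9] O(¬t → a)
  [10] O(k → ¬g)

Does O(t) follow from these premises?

Yes

Premise 6 is F(¬g), i.e. O(g).
The contrapositive of premise 10 (O(k → ¬g)) is O(g → ¬k), and O(g) is already established, so O(¬k).
With premise 2, O(¬k → ¬h), the K-axiom yields O(¬h).
Applying K to premise 3 (O(¬h → ¬d)) and O(¬h) yields O(¬d).
Premise 8 is O(¬u → d); contrapositively O(¬d → u). Since O(¬d) holds, K gives O(u).
Premise 5 is O(w → ¬u); contrapositively O(u → ¬w). Since O(u) holds, K gives O(¬w).
Premise 1, O(¬t → w), contraposes to O(¬w → t); with O(¬w) we get O(t).
Premises 4, 7, 9 do not contribute to this derivation.
So O(t) follows.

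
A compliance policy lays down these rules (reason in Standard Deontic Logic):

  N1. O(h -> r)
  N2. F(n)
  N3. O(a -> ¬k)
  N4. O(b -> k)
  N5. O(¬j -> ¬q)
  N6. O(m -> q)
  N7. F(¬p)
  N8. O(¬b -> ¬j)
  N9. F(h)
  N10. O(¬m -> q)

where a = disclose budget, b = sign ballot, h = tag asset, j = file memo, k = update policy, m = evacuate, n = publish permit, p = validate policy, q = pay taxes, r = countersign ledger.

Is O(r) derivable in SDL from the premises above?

No

Premise 1 is O(h -> r), but O(h) is not derivable from the premises, so it does not yield O(r).
No other premise forces O(r). An ideal world satisfying every premise can still have r false, so O(r) is not derivable.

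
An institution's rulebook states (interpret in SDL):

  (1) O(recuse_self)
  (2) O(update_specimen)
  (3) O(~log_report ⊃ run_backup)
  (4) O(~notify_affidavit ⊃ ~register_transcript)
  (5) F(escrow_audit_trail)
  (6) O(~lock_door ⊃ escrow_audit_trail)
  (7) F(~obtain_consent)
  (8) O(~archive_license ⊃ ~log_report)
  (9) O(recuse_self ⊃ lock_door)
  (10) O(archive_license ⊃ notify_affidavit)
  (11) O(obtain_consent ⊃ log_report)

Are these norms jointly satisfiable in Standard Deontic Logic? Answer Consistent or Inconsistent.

Premise 6 is O(~lock_door ⊃ escrow_audit_trail), but O(~lock_door) is not derivable from the premises, so it does not yield O(escrow_audit_trail).
So O(escrow_audit_trail) is not derivable, and the apparent clash with O(~escrow_audit_trail) does not arise.
A world satisfying every obligation exists (e.g. archive_license=true, escrow_audit_trail=false, lock_door=true, log_report=true, notify_affidavit=true, obtain_consent=true, recuse_self=true, register_transcript=false, run_backup=false, update_specimen=true); no atom is both obligatory and forbidden, so the set is consistent.

Consistent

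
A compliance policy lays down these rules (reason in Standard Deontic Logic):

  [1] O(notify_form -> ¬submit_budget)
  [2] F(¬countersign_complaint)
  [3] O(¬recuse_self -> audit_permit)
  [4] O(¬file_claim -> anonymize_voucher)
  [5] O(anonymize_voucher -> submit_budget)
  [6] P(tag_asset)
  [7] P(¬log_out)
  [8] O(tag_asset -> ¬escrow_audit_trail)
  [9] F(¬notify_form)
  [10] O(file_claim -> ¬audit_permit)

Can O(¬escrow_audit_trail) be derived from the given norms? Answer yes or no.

No

Premise 8 is O(tag_asset -> ¬escrow_audit_trail), but O(tag_asset) is not derivable from the premises (the permission P(tag_asset) asserts only ¬O(¬tag_asset), not O(tag_asset)), so it does not yield O(¬escrow_audit_trail).
No other premise forces O(¬escrow_audit_trail). An ideal world satisfying every premise can still have ¬escrow_audit_trail false, so O(¬escrow_audit_trail) is not derivable.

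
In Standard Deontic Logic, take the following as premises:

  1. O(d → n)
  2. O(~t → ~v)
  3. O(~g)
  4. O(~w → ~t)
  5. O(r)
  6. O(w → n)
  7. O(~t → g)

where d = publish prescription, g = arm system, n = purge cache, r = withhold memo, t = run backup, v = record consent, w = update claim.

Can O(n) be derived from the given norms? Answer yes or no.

Yes

From premise 3 we have O(~g).
Premise 7, O(~t → g), contraposes to O(~g → t); with O(~g) we get O(t).
Premise 4, O(~w → ~t), contraposes to O(t → w); with O(t) we get O(w).
With premise 6, O(w → n), the K-axiom yields O(n).
Premises 1, 2, 5 do not contribute to this derivation.
So O(n) follows.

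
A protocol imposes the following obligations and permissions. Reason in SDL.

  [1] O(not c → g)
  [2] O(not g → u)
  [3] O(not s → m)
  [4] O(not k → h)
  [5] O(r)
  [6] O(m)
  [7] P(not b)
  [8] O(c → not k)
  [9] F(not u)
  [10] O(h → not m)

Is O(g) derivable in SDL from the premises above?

Yes

From premise 6 we have O(m).
Premise 10, O(h → not m), contraposes to O(m → not h); with O(m) we get O(not h).
The contrapositive of premise 4 (O(not k → h)) is O(not h → k), and O(not h) is already established, so O(k).
Premise 8 is O(c → not k); contrapositively O(k → not c). Since O(k) holds, K gives O(not c).
Applying K to premise 1 (O(not c → g)) and O(not c) yields O(g).
Premises 2, 3, 5, 7, 9 do not contribute to this derivation.
So O(g) follows.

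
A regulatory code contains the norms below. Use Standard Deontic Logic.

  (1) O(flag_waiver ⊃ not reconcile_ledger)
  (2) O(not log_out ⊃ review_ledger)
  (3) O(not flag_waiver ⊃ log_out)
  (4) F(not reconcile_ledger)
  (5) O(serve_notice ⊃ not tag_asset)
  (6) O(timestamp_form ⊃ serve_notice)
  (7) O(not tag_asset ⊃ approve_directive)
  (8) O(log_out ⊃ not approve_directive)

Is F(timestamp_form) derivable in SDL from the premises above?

Premise 4, F(not reconcile_ledger), is equivalent to O(reconcile_ledger).
The contrapositive of premise 1 (O(flag_waiver ⊃ not reconcile_ledger)) is O(reconcile_ledger ⊃ not flag_waiver), and O(reconcile_ledger) is already established, so O(not flag_waiver).
With premise 3, O(not flag_waiver ⊃ log_out), the K-axiom yields O(log_out).
From O(log_out) and premise 8, O(log_out ⊃ not approve_directive), we obtain O(not approve_directive).
Premise 7, O(not tag_asset ⊃ approve_directive), contraposes to O(not approve_directive ⊃ tag_asset); with O(not approve_directive) we get O(tag_asset).
Premise 5, O(serve_notice ⊃ not tag_asset), contraposes to O(tag_asset ⊃ not serve_notice); with O(tag_asset) we get O(not serve_notice).
Premise 6 is O(timestamp_form ⊃ serve_notice); contrapositively O(not serve_notice ⊃ not timestamp_form). Since O(not serve_notice) holds, K gives O(not timestamp_form).
Premise 2 does not contribute to this derivation.
So O(not timestamp_form) holds, i.e. F(timestamp_form). The claim follows.

Yes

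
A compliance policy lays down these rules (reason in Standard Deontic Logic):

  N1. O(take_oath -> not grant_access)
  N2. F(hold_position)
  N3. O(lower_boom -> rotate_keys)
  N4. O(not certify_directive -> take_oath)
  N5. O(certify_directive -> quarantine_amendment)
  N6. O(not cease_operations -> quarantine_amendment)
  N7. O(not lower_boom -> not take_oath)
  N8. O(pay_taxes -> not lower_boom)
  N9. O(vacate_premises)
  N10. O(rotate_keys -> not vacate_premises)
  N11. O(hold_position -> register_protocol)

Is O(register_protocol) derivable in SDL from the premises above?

No

Premise 11 is O(hold_position -> register_protocol), but O(hold_position) is not derivable from the premises, so it does not yield O(register_protocol).
No other premise forces O(register_protocol). An ideal world satisfying every premise can still have register_protocol false, so O(register_protocol) is not derivable.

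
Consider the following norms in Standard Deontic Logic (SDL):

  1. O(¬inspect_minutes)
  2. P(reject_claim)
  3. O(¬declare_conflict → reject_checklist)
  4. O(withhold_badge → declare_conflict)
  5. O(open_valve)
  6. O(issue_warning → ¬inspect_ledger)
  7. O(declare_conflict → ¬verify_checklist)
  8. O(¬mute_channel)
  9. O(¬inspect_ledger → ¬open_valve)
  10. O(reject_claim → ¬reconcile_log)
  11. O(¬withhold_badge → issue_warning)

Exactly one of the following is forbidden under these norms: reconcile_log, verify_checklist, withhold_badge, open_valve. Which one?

Premise 5 gives O(open_valve).
Premise 9 is O(¬inspect_ledger → ¬open_valve); contrapositively O(open_valve → inspect_ledger). Since O(open_valve) holds, K gives O(inspect_ledger).
The contrapositive of premise 6 (O(issue_warning → ¬inspect_ledger)) is O(inspect_ledger → ¬issue_warning), and O(inspect_ledger) is already established, so O(¬issue_warning).
Premise 11, O(¬withhold_badge → issue_warning), contraposes to O(¬issue_warning → withhold_badge); with O(¬issue_warning) we get O(withhold_badge).
Applying K to premise 4 (O(withhold_badge → declare_conflict)) and O(withhold_badge) yields O(declare_conflict).
Premise 7 is O(declare_conflict → ¬verify_checklist); since O(declare_conflict), deontic closure gives O(¬verify_checklist).
So O(¬verify_checklist) holds, i.e. verify_checklist is forbidden. None of the other listed options is forbidden under the premises.

verify_checklist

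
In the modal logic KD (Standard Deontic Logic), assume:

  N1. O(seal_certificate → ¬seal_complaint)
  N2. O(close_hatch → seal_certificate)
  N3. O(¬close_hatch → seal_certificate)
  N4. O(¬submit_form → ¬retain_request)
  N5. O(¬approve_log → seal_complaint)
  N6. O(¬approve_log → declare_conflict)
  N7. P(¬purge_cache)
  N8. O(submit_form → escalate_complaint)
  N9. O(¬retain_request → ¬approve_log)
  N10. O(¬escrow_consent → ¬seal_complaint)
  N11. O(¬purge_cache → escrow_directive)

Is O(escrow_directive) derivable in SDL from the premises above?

Premise 11 is O(¬purge_cache → escrow_directive), but O(¬purge_cache) is not derivable from the premises (the permission P(¬purge_cache) asserts only ¬O(purge_cache), not O(¬purge_cache)), so it does not yield O(escrow_directive).
No other premise forces O(escrow_directive). An ideal world satisfying every premise can still have escrow_directive false, so O(escrow_directive) is not derivable.

No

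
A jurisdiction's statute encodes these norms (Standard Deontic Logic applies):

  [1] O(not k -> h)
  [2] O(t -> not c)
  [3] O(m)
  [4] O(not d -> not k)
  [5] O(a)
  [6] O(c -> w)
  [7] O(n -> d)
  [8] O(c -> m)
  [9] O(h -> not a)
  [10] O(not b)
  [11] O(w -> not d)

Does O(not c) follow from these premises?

Yes

Premise 5 states O(a) outright.
The contrapositive of premise 9 (O(h -> not a)) is O(a -> not h), and O(a) is already established, so O(not h).
Premise 1 is O(not k -> h); contrapositively O(not h -> k). Since O(not h) holds, K gives O(k).
Premise 4, O(not d -> not k), contraposes to O(k -> d); with O(k) we get O(d).
Premise 11 is O(w -> not d); contrapositively O(d -> not w). Since O(d) holds, K gives O(not w).
Premise 6 is O(c -> w); contrapositively O(not w -> not c). Since O(not w) holds, K gives O(not c).
Premises 2, 3, 7, 8, 10 do not contribute to this derivation.
So O(not c) follows.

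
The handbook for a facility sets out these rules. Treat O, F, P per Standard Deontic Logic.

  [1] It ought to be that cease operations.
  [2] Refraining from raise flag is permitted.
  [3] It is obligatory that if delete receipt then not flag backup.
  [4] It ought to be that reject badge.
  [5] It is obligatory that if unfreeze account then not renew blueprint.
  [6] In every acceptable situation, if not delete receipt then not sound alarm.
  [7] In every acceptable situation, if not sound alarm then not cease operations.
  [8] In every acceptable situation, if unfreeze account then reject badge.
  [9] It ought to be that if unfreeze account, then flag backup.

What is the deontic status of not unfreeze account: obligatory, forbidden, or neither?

Premise 1 states O(cease_operations) outright.
Premise 7 is O(¬sound_alarm → ¬cease_operations); contrapositively O(cease_operations → sound_alarm). Since O(cease_operations) holds, K gives O(sound_alarm).
Premise 6 is O(¬delete_receipt → ¬sound_alarm); contrapositively O(sound_alarm → delete_receipt). Since O(sound_alarm) holds, K gives O(delete_receipt).
Premise 3 is O(delete_receipt → ¬flag_backup); since O(delete_receipt), deontic closure gives O(¬flag_backup).
The contrapositive of premise 9 (O(unfreeze_account → flag_backup)) is O(¬flag_backup → ¬unfreeze_account), and O(¬flag_backup) is already established, so O(¬unfreeze_account).
Premises 2, 4, 5, 8 do not contribute to this derivation.
Hence ¬unfreeze_account is obligatory.

Obligatory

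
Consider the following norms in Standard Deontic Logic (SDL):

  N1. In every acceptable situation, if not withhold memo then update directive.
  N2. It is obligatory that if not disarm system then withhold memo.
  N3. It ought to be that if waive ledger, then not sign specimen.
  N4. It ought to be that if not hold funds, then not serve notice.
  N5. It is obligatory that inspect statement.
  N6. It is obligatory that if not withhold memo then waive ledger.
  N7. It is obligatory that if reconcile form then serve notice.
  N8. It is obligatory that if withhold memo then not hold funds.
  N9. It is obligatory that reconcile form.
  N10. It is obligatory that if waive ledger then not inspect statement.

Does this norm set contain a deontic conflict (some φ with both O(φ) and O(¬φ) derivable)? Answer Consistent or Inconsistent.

From premise 5 we have O(inspect_statement).
Premise 10, O(waive_ledger → ¬inspect_statement), contraposes to O(inspect_statement → ¬waive_ledger); with O(inspect_statement) we get O(¬waive_ledger).
The contrapositive of premise 6 (O(¬withhold_memo → waive_ledger)) is O(¬waive_ledger → withhold_memo), and O(¬waive_ledger) is already established, so O(withhold_memo).
Premise 8 is O(withhold_memo → ¬hold_funds); since O(withhold_memo), deontic closure gives O(¬hold_funds).
Premise 4 is O(¬hold_funds → ¬serve_notice); since O(¬hold_funds), deontic closure gives O(¬serve_notice).
Premise 7 is O(reconcile_form → serve_notice); contrapositively O(¬serve_notice → ¬reconcile_form). Since O(¬serve_notice) holds, K gives O(¬reconcile_form).
Yet premise 9 states O(reconcile_form).
We now have both O(¬reconcile_form) and O(reconcile_form) — reconcile_form is simultaneously obligatory and forbidden, violating the D-axiom.

Inconsistent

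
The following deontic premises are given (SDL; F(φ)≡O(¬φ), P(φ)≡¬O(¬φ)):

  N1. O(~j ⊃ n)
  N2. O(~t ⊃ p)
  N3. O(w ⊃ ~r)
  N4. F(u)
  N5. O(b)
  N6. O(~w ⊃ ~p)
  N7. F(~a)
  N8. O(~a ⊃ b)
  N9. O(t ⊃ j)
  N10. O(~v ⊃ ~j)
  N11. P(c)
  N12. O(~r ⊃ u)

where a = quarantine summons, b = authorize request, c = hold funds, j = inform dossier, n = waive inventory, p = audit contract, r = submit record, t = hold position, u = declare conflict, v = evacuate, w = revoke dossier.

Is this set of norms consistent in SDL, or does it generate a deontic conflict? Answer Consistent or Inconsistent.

Premise 8 is O(~a ⊃ b); even if O(b) held, inferring O(~a) would be affirming the consequent — invalid.
So O(~a) is not derivable, and the apparent clash with O(a) does not arise.
A world satisfying every obligation exists (e.g. a=true, b=true, c=false, j=true, n=false, p=false, r=true, t=true, u=false, v=true, w=false); no atom is both obligatory and forbidden, so the set is consistent.

Consistent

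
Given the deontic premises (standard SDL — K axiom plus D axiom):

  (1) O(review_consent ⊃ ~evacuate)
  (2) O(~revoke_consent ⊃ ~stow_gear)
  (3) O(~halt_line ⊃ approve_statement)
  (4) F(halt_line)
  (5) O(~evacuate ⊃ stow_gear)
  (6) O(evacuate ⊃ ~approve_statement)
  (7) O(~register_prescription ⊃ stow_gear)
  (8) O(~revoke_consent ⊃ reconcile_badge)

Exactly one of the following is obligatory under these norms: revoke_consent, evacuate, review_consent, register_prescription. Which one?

revoke_consent

Premise 4, F(halt_line), is equivalent to O(~halt_line).
Premise 3 is O(~halt_line ⊃ approve_statement); since O(~halt_line), deontic closure gives O(approve_statement).
The contrapositive of premise 6 (O(evacuate ⊃ ~approve_statement)) is O(approve_statement ⊃ ~evacuate), and O(approve_statement) is already established, so O(~evacuate).
With premise 5, O(~evacuate ⊃ stow_gear), the K-axiom yields O(stow_gear).
The contrapositive of premise 2 (O(~revoke_consent ⊃ ~stow_gear)) is O(stow_gear ⊃ revoke_consent), and O(stow_gear) is already established, so O(revoke_consent).
So O(revoke_consent) holds — revoke_consent is obligatory. None of the other listed options is made obligatory by any chain of premises.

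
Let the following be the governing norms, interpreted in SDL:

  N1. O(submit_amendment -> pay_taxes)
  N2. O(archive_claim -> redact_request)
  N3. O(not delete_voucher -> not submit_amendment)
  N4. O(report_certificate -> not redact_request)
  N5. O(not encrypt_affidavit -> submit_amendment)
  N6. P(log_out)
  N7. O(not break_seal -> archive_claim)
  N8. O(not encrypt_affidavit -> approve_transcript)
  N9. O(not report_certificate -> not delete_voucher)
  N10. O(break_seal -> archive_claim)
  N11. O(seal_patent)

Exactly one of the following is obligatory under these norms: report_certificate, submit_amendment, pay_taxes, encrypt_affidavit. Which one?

By case analysis on not break_seal: premise 7 gives O(not break_seal -> archive_claim) and premise 10 gives O(break_seal -> archive_claim), so O(archive_claim) either way.
From O(archive_claim) and premise 2, O(archive_claim -> redact_request), we obtain O(redact_request).
Premise 4, O(report_certificate -> not redact_request), contraposes to O(redact_request -> not report_certificate); with O(redact_request) we get O(not report_certificate).
From O(not report_certificate) and premise 9, O(not report_certificate -> not delete_voucher), we obtain O(not delete_voucher).
Premise 3 is O(not delete_voucher -> not submit_amendment); since O(not delete_voucher), deontic closure gives O(not submit_amendment).
Premise 5, O(not encrypt_affidavit -> submit_amendment), contraposes to O(not submit_amendment -> encrypt_affidavit); with O(not submit_amendment) we get O(encrypt_affidavit).
So O(encrypt_affidavit) holds — encrypt_affidavit is obligatory. None of the other listed options is made obligatory by any chain of premises.

encrypt_affidavit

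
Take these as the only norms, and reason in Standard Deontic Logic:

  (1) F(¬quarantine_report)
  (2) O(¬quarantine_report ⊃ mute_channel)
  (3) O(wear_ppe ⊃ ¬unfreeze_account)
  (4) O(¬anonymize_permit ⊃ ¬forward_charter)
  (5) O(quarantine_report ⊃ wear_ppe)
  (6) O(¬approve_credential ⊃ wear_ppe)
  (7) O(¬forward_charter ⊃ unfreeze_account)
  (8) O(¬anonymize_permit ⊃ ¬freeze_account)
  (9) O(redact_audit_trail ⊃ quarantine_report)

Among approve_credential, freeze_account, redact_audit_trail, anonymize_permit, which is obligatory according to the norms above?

anonymize_permit

Premise 1 is F(¬quarantine_report), i.e. O(quarantine_report).
Applying K to premise 5 (O(quarantine_report ⊃ wear_ppe)) and O(quarantine_report) yields O(wear_ppe).
Premise 3 is O(wear_ppe ⊃ ¬unfreeze_account); since O(wear_ppe), deontic closure gives O(¬unfreeze_account).
The contrapositive of premise 7 (O(¬forward_charter ⊃ unfreeze_account)) is O(¬unfreeze_account ⊃ forward_charter), and O(¬unfreeze_account) is already established, so O(forward_charter).
Premise 4, O(¬anonymize_permit ⊃ ¬forward_charter), contraposes to O(forward_charter ⊃ anonymize_permit); with O(forward_charter) we get O(anonymize_permit).
So O(anonymize_permit) holds — anonymize_permit is obligatory. None of the other listed options is made obligatory by any chain of premises.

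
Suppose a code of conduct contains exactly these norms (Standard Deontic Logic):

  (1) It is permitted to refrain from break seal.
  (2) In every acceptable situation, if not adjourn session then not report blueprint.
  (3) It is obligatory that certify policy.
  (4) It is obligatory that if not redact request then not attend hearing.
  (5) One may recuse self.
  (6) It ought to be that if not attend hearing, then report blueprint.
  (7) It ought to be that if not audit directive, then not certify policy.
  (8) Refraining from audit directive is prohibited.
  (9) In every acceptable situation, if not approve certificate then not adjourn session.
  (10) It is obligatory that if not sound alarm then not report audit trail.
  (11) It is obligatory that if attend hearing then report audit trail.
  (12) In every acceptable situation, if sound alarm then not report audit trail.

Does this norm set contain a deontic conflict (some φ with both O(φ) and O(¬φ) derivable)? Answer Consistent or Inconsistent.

Premise 7 is O(¬audit_directive → ¬certify_policy), but O(¬audit_directive) is not derivable from the premises, so it does not yield O(¬certify_policy).
So O(¬certify_policy) is not derivable, and the apparent clash with O(certify_policy) does not arise.
A world satisfying every obligation exists (e.g. adjourn_session=true, approve_certificate=true, attend_hearing=false, audit_directive=true, break_seal=false, certify_policy=true, recuse_self=false, redact_request=false, report_audit_trail=false, report_blueprint=true, sound_alarm=false); no atom is both obligatory and forbidden, so the set is consistent.

Consistent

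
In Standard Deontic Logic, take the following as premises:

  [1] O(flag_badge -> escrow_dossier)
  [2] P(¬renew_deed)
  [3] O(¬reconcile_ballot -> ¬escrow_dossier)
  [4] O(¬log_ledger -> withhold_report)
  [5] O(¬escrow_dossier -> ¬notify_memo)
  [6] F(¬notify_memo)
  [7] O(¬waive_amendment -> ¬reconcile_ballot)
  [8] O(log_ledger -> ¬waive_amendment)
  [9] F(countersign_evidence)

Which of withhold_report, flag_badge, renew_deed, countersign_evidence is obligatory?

withhold_report

F(¬notify_memo) at premise 6 means O(notify_memo).
Premise 5, O(¬escrow_dossier -> ¬notify_memo), contraposes to O(notify_memo -> escrow_dossier); with O(notify_memo) we get O(escrow_dossier).
Premise 3, O(¬reconcile_ballot -> ¬escrow_dossier), contraposes to O(escrow_dossier -> reconcile_ballot); with O(escrow_dossier) we get O(reconcile_ballot).
Premise 7, O(¬waive_amendment -> ¬reconcile_ballot), contraposes to O(reconcile_ballot -> waive_amendment); with O(reconcile_ballot) we get O(waive_amendment).
Premise 8 is O(log_ledger -> ¬waive_amendment); contrapositively O(waive_amendment -> ¬log_ledger). Since O(waive_amendment) holds, K gives O(¬log_ledger).
Premise 4 is O(¬log_ledger -> withhold_report); since O(¬log_ledger), deontic closure gives O(withhold_report).
So O(withhold_report) holds — withhold_report is obligatory. None of the other listed options is made obligatory by any chain of premises.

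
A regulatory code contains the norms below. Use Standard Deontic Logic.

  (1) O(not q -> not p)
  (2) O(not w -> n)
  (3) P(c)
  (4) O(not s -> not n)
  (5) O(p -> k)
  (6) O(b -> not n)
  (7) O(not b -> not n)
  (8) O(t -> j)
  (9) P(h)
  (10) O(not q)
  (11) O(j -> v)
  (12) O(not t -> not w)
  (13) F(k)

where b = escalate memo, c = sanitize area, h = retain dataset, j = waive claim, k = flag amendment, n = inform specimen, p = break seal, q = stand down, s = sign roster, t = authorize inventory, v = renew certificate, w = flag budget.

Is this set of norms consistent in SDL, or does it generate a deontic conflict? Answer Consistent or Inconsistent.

Consistent

Premise 5 is O(p -> k), but O(p) is not derivable from the premises, so it does not yield O(k).
So O(k) is not derivable, and the apparent clash with O(not k) does not arise.
A world satisfying every obligation exists (e.g. b=false, c=false, h=false, j=true, k=false, n=false, p=false, q=false, s=false, t=true, v=true, w=true); no atom is both obligatory and forbidden, so the set is consistent.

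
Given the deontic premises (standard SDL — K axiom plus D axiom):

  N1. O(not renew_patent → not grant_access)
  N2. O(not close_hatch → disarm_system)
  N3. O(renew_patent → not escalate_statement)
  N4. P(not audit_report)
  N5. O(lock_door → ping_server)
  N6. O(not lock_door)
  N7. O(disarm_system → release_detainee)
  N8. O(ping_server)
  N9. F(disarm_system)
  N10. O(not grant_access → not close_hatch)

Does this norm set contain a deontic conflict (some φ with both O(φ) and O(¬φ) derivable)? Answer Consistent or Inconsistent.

Consistent

Premise 5 is O(lock_door → ping_server); even if O(ping_server) held, inferring O(lock_door) would be affirming the consequent — invalid.
So O(lock_door) is not derivable, and the apparent clash with O(not lock_door) does not arise.
A world satisfying every obligation exists (e.g. audit_report=false, close_hatch=true, disarm_system=false, escalate_statement=false, grant_access=true, lock_door=false, ping_server=true, release_detainee=false, renew_patent=true); no atom is both obligatory and forbidden, so the set is consistent.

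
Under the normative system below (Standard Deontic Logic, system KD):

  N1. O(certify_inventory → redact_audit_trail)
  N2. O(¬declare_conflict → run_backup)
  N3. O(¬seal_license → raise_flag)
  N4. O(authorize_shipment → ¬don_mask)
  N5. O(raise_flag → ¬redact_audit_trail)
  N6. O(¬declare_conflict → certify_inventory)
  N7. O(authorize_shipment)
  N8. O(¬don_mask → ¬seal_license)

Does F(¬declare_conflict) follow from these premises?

Premise 7 states O(authorize_shipment) outright.
From O(authorize_shipment) and premise 4, O(authorize_shipment → ¬don_mask), we obtain O(¬don_mask).
Applying K to premise 8 (O(¬don_mask → ¬seal_license)) and O(¬don_mask) yields O(¬seal_license).
Premise 3 is O(¬seal_license → raise_flag); since O(¬seal_license), deontic closure gives O(raise_flag).
With premise 5, O(raise_flag → ¬redact_audit_trail), the K-axiom yields O(¬redact_audit_trail).
Premise 1, O(certify_inventory → redact_audit_trail), contraposes to O(¬redact_audit_trail → ¬certify_inventory); with O(¬redact_audit_trail) we get O(¬certify_inventory).
Premise 6 is O(¬declare_conflict → certify_inventory); contrapositively O(¬certify_inventory → declare_conflict). Since O(¬certify_inventory) holds, K gives O(declare_conflict).
Premise 2 does not contribute to this derivation.
So O(declare_conflict) holds, i.e. F(¬declare_conflict). The claim follows.

Yes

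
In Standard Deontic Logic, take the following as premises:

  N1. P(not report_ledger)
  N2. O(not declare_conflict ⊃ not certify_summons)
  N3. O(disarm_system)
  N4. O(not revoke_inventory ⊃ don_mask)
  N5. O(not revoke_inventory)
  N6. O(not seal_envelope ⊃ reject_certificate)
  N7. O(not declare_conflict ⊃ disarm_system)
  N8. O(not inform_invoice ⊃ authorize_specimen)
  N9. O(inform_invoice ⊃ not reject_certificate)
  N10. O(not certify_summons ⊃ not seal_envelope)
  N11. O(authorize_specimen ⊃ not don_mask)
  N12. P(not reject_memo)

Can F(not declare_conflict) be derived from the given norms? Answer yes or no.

Yes

Premise 5 gives O(not revoke_inventory).
Applying K to premise 4 (O(not revoke_inventory ⊃ don_mask)) and O(not revoke_inventory) yields O(don_mask).
The contrapositive of premise 11 (O(authorize_specimen ⊃ not don_mask)) is O(don_mask ⊃ not authorize_specimen), and O(don_mask) is already established, so O(not authorize_specimen).
Premise 8, O(not inform_invoice ⊃ authorize_specimen), contraposes to O(not authorize_specimen ⊃ inform_invoice); with O(not authorize_specimen) we get O(inform_invoice).
Applying K to premise 9 (O(inform_invoice ⊃ not reject_certificate)) and O(inform_invoice) yields O(not reject_certificate).
Premise 6 is O(not seal_envelope ⊃ reject_certificate); contrapositively O(not reject_certificate ⊃ seal_envelope). Since O(not reject_certificate) holds, K gives O(seal_envelope).
Premise 10, O(not certify_summons ⊃ not seal_envelope), contraposes to O(seal_envelope ⊃ certify_summons); with O(seal_envelope) we get O(certify_summons).
The contrapositive of premise 2 (O(not declare_conflict ⊃ not certify_summons)) is O(certify_summons ⊃ declare_conflict), and O(certify_summons) is already established, so O(declare_conflict).
Premises 1, 3, 7, 12 do not contribute to this derivation.
So O(declare_conflict) holds, i.e. F(not declare_conflict). The claim follows.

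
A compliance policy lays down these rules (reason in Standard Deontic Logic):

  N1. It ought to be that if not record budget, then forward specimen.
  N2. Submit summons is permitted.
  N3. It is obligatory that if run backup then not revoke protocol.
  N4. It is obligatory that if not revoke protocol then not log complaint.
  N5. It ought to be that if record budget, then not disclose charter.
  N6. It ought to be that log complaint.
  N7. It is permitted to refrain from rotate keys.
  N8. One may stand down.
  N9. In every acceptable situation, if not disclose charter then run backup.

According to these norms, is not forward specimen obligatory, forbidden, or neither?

Forbidden

Premise 6 gives O(log_complaint).
Premise 4 is O(¬revoke_protocol → ¬log_complaint); contrapositively O(log_complaint → revoke_protocol). Since O(log_complaint) holds, K gives O(revoke_protocol).
The contrapositive of premise 3 (O(run_backup → ¬revoke_protocol)) is O(revoke_protocol → ¬run_backup), and O(revoke_protocol) is already established, so O(¬run_backup).
Premise 9, O(¬disclose_charter → run_backup), contraposes to O(¬run_backup → disclose_charter); with O(¬run_backup) we get O(disclose_charter).
The contrapositive of premise 5 (O(record_budget → ¬disclose_charter)) is O(disclose_charter → ¬record_budget), and O(disclose_charter) is already established, so O(¬record_budget).
Applying K to premise 1 (O(¬record_budget → forward_specimen)) and O(¬record_budget) yields O(forward_specimen).
Premises 2, 7, 8 do not contribute to this derivation.
Thus O(forward_specimen), which is F(¬forward_specimen): ¬forward_specimen is forbidden.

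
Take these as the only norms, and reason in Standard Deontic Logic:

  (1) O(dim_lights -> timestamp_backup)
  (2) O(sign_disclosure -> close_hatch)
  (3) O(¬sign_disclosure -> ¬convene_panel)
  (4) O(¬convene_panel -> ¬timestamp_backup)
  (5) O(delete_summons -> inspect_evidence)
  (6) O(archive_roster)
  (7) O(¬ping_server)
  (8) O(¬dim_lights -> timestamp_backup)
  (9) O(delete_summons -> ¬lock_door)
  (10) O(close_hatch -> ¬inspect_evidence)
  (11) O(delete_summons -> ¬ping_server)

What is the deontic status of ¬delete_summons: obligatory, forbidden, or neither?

Obligatory

Premises 1 and 8 are O(dim_lights -> timestamp_backup) and O(¬dim_lights -> timestamp_backup); every ideal world satisfies dim_lights or ¬dim_lights, so in either case timestamp_backup holds — hence O(timestamp_backup).
Premise 4 is O(¬convene_panel -> ¬timestamp_backup); contrapositively O(timestamp_backup -> convene_panel). Since O(timestamp_backup) holds, K gives O(convene_panel).
Premise 3 is O(¬sign_disclosure -> ¬convene_panel); contrapositively O(convene_panel -> sign_disclosure). Since O(convene_panel) holds, K gives O(sign_disclosure).
Applying K to premise 2 (O(sign_disclosure -> close_hatch)) and O(sign_disclosure) yields O(close_hatch).
Premise 10 is O(close_hatch -> ¬inspect_evidence); since O(close_hatch), deontic closure gives O(¬inspect_evidence).
Premise 5 is O(delete_summons -> inspect_evidence); contrapositively O(¬inspect_evidence -> ¬delete_summons). Since O(¬inspect_evidence) holds, K gives O(¬delete_summons).
Premises 6, 7, 9, 11 do not contribute to this derivation.
Hence ¬delete_summons is obligatory.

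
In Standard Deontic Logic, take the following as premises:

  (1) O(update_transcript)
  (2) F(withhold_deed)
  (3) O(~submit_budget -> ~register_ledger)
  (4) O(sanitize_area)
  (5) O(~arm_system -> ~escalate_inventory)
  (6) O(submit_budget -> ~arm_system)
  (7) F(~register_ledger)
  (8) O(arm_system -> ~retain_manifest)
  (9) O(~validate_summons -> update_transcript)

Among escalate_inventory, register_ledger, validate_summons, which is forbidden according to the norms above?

Premise 7 is F(~register_ledger), i.e. O(register_ledger).
Premise 3 is O(~submit_budget -> ~register_ledger); contrapositively O(register_ledger -> submit_budget). Since O(register_ledger) holds, K gives O(submit_budget).
Premise 6 is O(submit_budget -> ~arm_system); since O(submit_budget), deontic closure gives O(~arm_system).
Applying K to premise 5 (O(~arm_system -> ~escalate_inventory)) and O(~arm_system) yields O(~escalate_inventory).
So O(~escalate_inventory) holds, i.e. escalate_inventory is forbidden. None of the other listed options is forbidden under the premises.

escalate_inventory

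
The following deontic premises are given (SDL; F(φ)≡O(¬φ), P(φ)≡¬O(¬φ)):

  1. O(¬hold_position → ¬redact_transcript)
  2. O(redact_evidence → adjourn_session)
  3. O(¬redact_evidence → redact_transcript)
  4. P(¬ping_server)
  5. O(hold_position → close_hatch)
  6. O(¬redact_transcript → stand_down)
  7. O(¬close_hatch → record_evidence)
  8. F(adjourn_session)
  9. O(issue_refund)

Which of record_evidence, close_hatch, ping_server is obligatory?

F(adjourn_session) at premise 8 means O(¬adjourn_session).
Premise 2, O(redact_evidence → adjourn_session), contraposes to O(¬adjourn_session → ¬redact_evidence); with O(¬adjourn_session) we get O(¬redact_evidence).
Premise 3 is O(¬redact_evidence → redact_transcript); since O(¬redact_evidence), deontic closure gives O(redact_transcript).
Premise 1, O(¬hold_position → ¬redact_transcript), contraposes to O(redact_transcript → hold_position); with O(redact_transcript) we get O(hold_position).
Premise 5 is O(hold_position → close_hatch); since O(hold_position), deontic closure gives O(close_hatch).
So O(close_hatch) holds — close_hatch is obligatory. None of the other listed options is made obligatory by any chain of premises.

close_hatch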